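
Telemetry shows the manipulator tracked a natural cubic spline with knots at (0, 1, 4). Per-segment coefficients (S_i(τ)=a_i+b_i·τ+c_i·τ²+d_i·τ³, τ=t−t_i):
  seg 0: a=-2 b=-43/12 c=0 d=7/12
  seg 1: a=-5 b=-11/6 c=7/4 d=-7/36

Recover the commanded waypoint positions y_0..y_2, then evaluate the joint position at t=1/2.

y_0=-2 y_1=-5 y_2=0
S(1/2) = -119/32

y_0 = S_0(0) = a_0 = -2
y_1 = S_1(0) = a_1 = -5
y_2 = S_1(3) = 0
t_q=1/2 is in segment 0 (τ=1/2); S_0(τ)=-119/32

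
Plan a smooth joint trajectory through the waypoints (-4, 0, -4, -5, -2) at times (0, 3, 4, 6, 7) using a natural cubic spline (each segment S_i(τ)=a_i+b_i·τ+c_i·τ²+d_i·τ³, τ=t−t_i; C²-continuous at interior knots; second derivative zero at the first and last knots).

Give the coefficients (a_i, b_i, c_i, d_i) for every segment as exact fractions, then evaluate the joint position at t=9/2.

  seg 0: a=-4 b=1331/375 c=0 d=-277/1125
  seg 1: a=0 b=-1162/375 c=-277/125 d=493/375
  seg 2: a=-4 b=-269/75 c=216/125 d=-277/3000
  seg 3: a=-5 b=1663/750 c=587/500 d=-587/1500
S(9/2) = -42983/8000

Δ: Δ0=4/3, Δ1=-4, Δ2=-1/2, Δ3=3
row 1: diag=8, rhs=-32; c'=1/8, d'=-4
row 2: denom=6−1·1/8=47/8; d'=(21−1·-4)/(47/8)=200/47
row 3: denom=6−2·16/47=250/47; d'=(21−2·200/47)/(250/47)=587/250
back: M3=587/250
back: M2=200/47−16/47·587/250=432/125
back: M1=-4−1/8·432/125=-554/125
M: M0=0, M1=-554/125, M2=432/125, M3=587/250, M4=0
seg 0: a=-4, c=M0/2=0, d=(M1−M0)/(6·3)=-277/1125, b=Δ0−h0·(2M0+M1)/6=1331/375
seg 1: a=0, c=M1/2=-277/125, d=(M2−M1)/(6·1)=493/375, b=Δ1−h1·(2M1+M2)/6=-1162/375
seg 2: a=-4, c=M2/2=216/125, d=(M3−M2)/(6·2)=-277/3000, b=Δ2−h2·(2M2+M3)/6=-269/75
seg 3: a=-5, c=M3/2=587/500, d=(M4−M3)/(6·1)=-587/1500, b=Δ3−h3·(2M3+M4)/6=1663/750
t_q=9/2 → seg 2, τ=1/2; S=-4+-269/75·τ+216/125·τ²+-277/3000·τ³=-42983/8000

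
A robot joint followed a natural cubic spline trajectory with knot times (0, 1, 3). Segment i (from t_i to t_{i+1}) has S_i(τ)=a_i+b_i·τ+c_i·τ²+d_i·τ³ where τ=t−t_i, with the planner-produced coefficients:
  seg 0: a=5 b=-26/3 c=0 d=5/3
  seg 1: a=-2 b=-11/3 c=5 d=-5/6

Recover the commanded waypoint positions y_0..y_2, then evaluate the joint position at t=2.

y_0 = S_0(0) = a_0 = 5
y_1 = S_1(0) = a_1 = -2
y_2 = S_1(2) = 4
t_q=2 is in segment 1 (τ=1); S_1(τ)=-3/2

y_0=5 y_1=-2 y_2=4
S(2) = -3/2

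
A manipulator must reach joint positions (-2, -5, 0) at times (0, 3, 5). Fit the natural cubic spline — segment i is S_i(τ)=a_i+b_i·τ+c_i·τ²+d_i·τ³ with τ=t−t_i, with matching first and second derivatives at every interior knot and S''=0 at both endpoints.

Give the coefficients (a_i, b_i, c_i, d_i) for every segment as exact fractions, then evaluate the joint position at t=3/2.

  seg 0: a=-2 b=-41/20 c=0 d=7/60
  seg 1: a=-5 b=11/10 c=21/20 d=-7/40
S(3/2) = -749/160

Δ: Δ0=-1, Δ1=5/2
row 1: diag=10, rhs=21; c'=1/5, d'=21/10
back: M1=21/10
M: M0=0, M1=21/10, M2=0
seg 0: a=-2, c=M0/2=0, d=(M1−M0)/(6·3)=7/60, b=Δ0−h0·(2M0+M1)/6=-41/20
seg 1: a=-5, c=M1/2=21/20, d=(M2−M1)/(6·2)=-7/40, b=Δ1−h1·(2M1+M2)/6=11/10
t_q=3/2 → seg 0, τ=3/2; S=-2+-41/20·τ+0·τ²+7/60·τ³=-749/160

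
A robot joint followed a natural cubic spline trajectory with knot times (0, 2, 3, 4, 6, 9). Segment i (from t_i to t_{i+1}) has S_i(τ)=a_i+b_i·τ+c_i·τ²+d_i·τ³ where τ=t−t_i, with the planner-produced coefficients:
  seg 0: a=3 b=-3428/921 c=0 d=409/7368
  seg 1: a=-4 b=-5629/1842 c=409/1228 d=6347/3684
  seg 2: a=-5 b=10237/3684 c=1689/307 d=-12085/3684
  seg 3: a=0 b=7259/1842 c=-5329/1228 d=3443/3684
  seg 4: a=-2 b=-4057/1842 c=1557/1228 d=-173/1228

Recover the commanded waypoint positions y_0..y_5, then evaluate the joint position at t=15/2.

y_0 = S_0(0) = a_0 = 3
y_1 = S_1(0) = a_1 = -4
y_2 = S_2(0) = a_2 = -5
y_3 = S_3(0) = a_3 = 0
y_4 = S_4(0) = a_4 = -2
y_5 = S_4(3) = -1
t_q=15/2 is in segment 4 (τ=3/2); S_4(τ)=-28749/9824

y_0=3 y_1=-4 y_2=-5 y_3=0 y_4=-2 y_5=-1
S(15/2) = -28749/9824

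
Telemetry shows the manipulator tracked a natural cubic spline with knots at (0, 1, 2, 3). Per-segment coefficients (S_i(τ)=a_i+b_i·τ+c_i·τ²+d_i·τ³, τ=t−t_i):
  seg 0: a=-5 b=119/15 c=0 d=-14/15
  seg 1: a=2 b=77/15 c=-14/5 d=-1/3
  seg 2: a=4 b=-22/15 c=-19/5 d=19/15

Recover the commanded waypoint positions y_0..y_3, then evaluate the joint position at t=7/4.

y_0=-5 y_1=2 y_2=4 y_3=0
S(7/4) = 1323/320

y_0 = S_0(0) = a_0 = -5
y_1 = S_1(0) = a_1 = 2
y_2 = S_2(0) = a_2 = 4
y_3 = S_2(1) = 0
t_q=7/4 is in segment 1 (τ=3/4); S_1(τ)=1323/320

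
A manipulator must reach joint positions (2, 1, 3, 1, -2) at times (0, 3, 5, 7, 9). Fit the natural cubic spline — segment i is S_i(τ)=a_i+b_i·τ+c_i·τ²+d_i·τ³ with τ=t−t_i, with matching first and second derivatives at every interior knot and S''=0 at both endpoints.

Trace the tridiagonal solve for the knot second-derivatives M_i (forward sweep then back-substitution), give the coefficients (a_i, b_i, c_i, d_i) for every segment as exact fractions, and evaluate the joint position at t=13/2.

Δ: Δ0=-1/3, Δ1=1, Δ2=-1, Δ3=-3/2
row 1: diag=10, rhs=8; c'=1/5, d'=4/5
row 2: denom=8−2·1/5=38/5; d'=(-12−2·4/5)/(38/5)=-34/19
row 3: denom=8−2·5/19=142/19; d'=(-3−2·-34/19)/(142/19)=11/142
back: M3=11/142
back: M2=-34/19−5/19·11/142=-257/142
back: M1=4/5−1/5·-257/142=165/142
M: M0=0, M1=165/142, M2=-257/142, M3=11/142, M4=0
seg 0: a=2, c=M0/2=0, d=(M1−M0)/(6·3)=55/852, b=Δ0−h0·(2M0+M1)/6=-779/852
seg 1: a=1, c=M1/2=165/284, d=(M2−M1)/(6·2)=-211/852, b=Δ1−h1·(2M1+M2)/6=353/426
seg 2: a=3, c=M2/2=-257/284, d=(M3−M2)/(6·2)=67/426, b=Δ2−h2·(2M2+M3)/6=77/426
seg 3: a=1, c=M3/2=11/284, d=(M4−M3)/(6·2)=-11/1704, b=Δ3−h3·(2M3+M4)/6=-661/426
t_q=13/2 → seg 2, τ=3/2; S=3+77/426·τ+-257/284·τ²+67/426·τ³=1003/568

  seg 0: a=2 b=-779/852 c=0 d=55/852
  seg 1: a=1 b=353/426 c=165/284 d=-211/852
  seg 2: a=3 b=77/426 c=-257/284 d=67/426
  seg 3: a=1 b=-661/426 c=11/284 d=-11/1704
S(13/2) = 1003/568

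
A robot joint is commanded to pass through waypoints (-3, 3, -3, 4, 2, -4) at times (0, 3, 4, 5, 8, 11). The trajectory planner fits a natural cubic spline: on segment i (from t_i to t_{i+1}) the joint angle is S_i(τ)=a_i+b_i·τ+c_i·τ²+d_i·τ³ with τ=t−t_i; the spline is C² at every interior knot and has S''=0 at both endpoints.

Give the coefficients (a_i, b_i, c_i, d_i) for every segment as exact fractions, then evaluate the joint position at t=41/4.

Δ: Δ0=2, Δ1=-6, Δ2=7, Δ3=-2/3, Δ4=-2
row 1: diag=8, rhs=-48; c'=1/8, d'=-6
row 2: denom=4−1·1/8=31/8; d'=(78−1·-6)/(31/8)=672/31
row 3: denom=8−1·8/31=240/31; d'=(-46−1·672/31)/(240/31)=-1049/120
row 4: denom=12−3·31/80=867/80; d'=(-8−3·-1049/120)/(867/80)=486/289
back: M4=486/289
back: M3=-1049/120−31/80·486/289=-8144/867
back: M2=672/31−8/31·-8144/867=20896/867
back: M1=-6−1/8·20896/867=-7814/867
M: M0=0, M1=-7814/867, M2=20896/867, M3=-8144/867, M4=486/289, M5=0
seg 0: a=-3, c=M0/2=0, d=(M1−M0)/(6·3)=-3907/7803, b=Δ0−h0·(2M0+M1)/6=5641/867
seg 1: a=3, c=M1/2=-3907/867, d=(M2−M1)/(6·1)=1595/289, b=Δ1−h1·(2M1+M2)/6=-6080/867
seg 2: a=-3, c=M2/2=10448/867, d=(M3−M2)/(6·1)=-4840/867, b=Δ2−h2·(2M2+M3)/6=461/867
seg 3: a=4, c=M3/2=-4072/867, d=(M4−M3)/(6·3)=4801/7803, b=Δ3−h3·(2M3+M4)/6=2279/289
seg 4: a=2, c=M4/2=243/289, d=(M5−M4)/(6·3)=-27/289, b=Δ4−h4·(2M4+M5)/6=-1064/289
t_q=41/4 → seg 4, τ=9/4; S=2+-1064/289·τ+243/289·τ²+-27/289·τ³=-57175/18496

  seg 0: a=-3 b=5641/867 c=0 d=-3907/7803
  seg 1: a=3 b=-6080/867 c=-3907/867 d=1595/289
  seg 2: a=-3 b=461/867 c=10448/867 d=-4840/867
  seg 3: a=4 b=2279/289 c=-4072/867 d=4801/7803
  seg 4: a=2 b=-1064/289 c=243/289 d=-27/289
S(41/4) = -57175/18496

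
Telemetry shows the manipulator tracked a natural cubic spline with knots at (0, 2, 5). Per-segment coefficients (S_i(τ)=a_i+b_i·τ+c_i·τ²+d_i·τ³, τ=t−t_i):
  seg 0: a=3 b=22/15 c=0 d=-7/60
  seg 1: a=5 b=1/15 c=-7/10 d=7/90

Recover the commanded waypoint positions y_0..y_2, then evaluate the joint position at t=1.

y_0=3 y_1=5 y_2=1
S(1) = 87/20

y_0 = S_0(0) = a_0 = 3
y_1 = S_1(0) = a_1 = 5
y_2 = S_1(3) = 1
t_q=1 is in segment 0 (τ=1); S_0(τ)=87/20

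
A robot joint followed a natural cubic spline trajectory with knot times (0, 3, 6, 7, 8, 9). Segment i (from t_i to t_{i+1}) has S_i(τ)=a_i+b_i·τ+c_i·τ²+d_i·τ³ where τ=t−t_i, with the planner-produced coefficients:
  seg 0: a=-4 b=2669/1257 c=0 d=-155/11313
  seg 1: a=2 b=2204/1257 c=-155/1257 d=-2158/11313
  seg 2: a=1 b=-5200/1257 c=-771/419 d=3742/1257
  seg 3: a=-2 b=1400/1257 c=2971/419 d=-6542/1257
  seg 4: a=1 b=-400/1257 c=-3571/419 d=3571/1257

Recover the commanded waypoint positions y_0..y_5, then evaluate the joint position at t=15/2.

y_0=-4 y_1=2 y_2=1 y_3=-2 y_4=1 y_5=-5
S(15/2) = -269/838

y_0 = S_0(0) = a_0 = -4
y_1 = S_1(0) = a_1 = 2
y_2 = S_2(0) = a_2 = 1
y_3 = S_3(0) = a_3 = -2
y_4 = S_4(0) = a_4 = 1
y_5 = S_4(1) = -5
t_q=15/2 is in segment 3 (τ=1/2); S_3(τ)=-269/838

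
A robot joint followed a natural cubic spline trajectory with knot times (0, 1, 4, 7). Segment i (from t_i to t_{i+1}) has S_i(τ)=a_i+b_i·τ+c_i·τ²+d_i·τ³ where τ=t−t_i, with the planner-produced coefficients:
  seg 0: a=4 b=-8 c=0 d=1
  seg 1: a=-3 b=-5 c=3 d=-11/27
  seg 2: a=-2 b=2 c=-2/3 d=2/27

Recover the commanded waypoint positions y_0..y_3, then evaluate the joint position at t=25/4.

y_0 = S_0(0) = a_0 = 4
y_1 = S_1(0) = a_1 = -3
y_2 = S_2(0) = a_2 = -2
y_3 = S_2(3) = 0
t_q=25/4 is in segment 2 (τ=9/4); S_2(τ)=-1/32

y_0=4 y_1=-3 y_2=-2 y_3=0
S(25/4) = -1/32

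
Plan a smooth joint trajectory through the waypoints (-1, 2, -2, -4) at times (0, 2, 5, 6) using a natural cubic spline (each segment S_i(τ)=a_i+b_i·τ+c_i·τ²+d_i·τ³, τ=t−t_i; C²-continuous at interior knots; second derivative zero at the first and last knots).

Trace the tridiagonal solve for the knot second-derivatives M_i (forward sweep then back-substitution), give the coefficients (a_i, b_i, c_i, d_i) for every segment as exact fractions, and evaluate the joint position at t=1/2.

  seg 0: a=-1 b=887/426 c=0 d=-31/213
  seg 1: a=2 b=143/426 c=-62/71 d=15/142
  seg 2: a=-2 b=-437/213 c=11/142 d=-11/426
S(1/2) = 13/568

Δ: Δ0=3/2, Δ1=-4/3, Δ2=-2
row 1: diag=10, rhs=-17; c'=3/10, d'=-17/10
row 2: denom=8−3·3/10=71/10; d'=(-4−3·-17/10)/(71/10)=11/71
back: M2=11/71
back: M1=-17/10−3/10·11/71=-124/71
M: M0=0, M1=-124/71, M2=11/71, M3=0
seg 0: a=-1, c=M0/2=0, d=(M1−M0)/(6·2)=-31/213, b=Δ0−h0·(2M0+M1)/6=887/426
seg 1: a=2, c=M1/2=-62/71, d=(M2−M1)/(6·3)=15/142, b=Δ1−h1·(2M1+M2)/6=143/426
seg 2: a=-2, c=M2/2=11/142, d=(M3−M2)/(6·1)=-11/426, b=Δ2−h2·(2M2+M3)/6=-437/213
t_q=1/2 → seg 0, τ=1/2; S=-1+887/426·τ+0·τ²+-31/213·τ³=13/568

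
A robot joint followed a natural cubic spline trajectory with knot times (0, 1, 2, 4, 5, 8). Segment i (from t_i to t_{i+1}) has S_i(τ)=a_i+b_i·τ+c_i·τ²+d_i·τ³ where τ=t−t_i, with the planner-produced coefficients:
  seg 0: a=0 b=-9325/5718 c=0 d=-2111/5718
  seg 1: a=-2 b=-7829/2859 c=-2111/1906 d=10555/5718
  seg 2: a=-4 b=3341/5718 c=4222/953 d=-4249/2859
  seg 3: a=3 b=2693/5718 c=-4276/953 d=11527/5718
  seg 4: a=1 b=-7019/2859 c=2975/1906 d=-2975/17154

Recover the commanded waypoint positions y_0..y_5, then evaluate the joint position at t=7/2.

y_0=0 y_1=-2 y_2=-4 y_3=3 y_4=1 y_5=3
S(7/2) = 13941/7624

y_0 = S_0(0) = a_0 = 0
y_1 = S_1(0) = a_1 = -2
y_2 = S_2(0) = a_2 = -4
y_3 = S_3(0) = a_3 = 3
y_4 = S_4(0) = a_4 = 1
y_5 = S_4(3) = 3
t_q=7/2 is in segment 2 (τ=3/2); S_2(τ)=13941/7624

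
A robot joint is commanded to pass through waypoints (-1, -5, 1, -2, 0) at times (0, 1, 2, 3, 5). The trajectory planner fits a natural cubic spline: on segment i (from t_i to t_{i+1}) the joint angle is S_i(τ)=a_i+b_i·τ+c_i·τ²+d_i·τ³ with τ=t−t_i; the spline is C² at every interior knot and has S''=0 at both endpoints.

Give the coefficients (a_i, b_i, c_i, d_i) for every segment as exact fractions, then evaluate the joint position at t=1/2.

Δ: Δ0=-4, Δ1=6, Δ2=-3, Δ3=1
row 1: diag=4, rhs=60; c'=1/4, d'=15
row 2: denom=4−1·1/4=15/4; d'=(-54−1·15)/(15/4)=-92/5
row 3: denom=6−1·4/15=86/15; d'=(24−1·-92/5)/(86/15)=318/43
back: M3=318/43
back: M2=-92/5−4/15·318/43=-876/43
back: M1=15−1/4·-876/43=864/43
M: M0=0, M1=864/43, M2=-876/43, M3=318/43, M4=0
seg 0: a=-1, c=M0/2=0, d=(M1−M0)/(6·1)=144/43, b=Δ0−h0·(2M0+M1)/6=-316/43
seg 1: a=-5, c=M1/2=432/43, d=(M2−M1)/(6·1)=-290/43, b=Δ1−h1·(2M1+M2)/6=116/43
seg 2: a=1, c=M2/2=-438/43, d=(M3−M2)/(6·1)=199/43, b=Δ2−h2·(2M2+M3)/6=110/43
seg 3: a=-2, c=M3/2=159/43, d=(M4−M3)/(6·2)=-53/86, b=Δ3−h3·(2M3+M4)/6=-169/43
t_q=1/2 → seg 0, τ=1/2; S=-1+-316/43·τ+0·τ²+144/43·τ³=-183/43

  seg 0: a=-1 b=-316/43 c=0 d=144/43
  seg 1: a=-5 b=116/43 c=432/43 d=-290/43
  seg 2: a=1 b=110/43 c=-438/43 d=199/43
  seg 3: a=-2 b=-169/43 c=159/43 d=-53/86
S(1/2) = -183/43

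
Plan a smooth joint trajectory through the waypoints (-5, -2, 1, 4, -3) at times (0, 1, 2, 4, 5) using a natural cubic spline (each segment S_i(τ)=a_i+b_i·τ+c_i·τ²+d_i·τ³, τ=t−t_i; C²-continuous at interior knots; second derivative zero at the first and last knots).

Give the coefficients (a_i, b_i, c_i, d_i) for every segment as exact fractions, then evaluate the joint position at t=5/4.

Δ: Δ0=3, Δ1=3, Δ2=3/2, Δ3=-7
row 1: diag=4, rhs=0; c'=1/4, d'=0
row 2: denom=6−1·1/4=23/4; d'=(-9−1·0)/(23/4)=-36/23
row 3: denom=6−2·8/23=122/23; d'=(-51−2·-36/23)/(122/23)=-1101/122
back: M3=-1101/122
back: M2=-36/23−8/23·-1101/122=96/61
back: M1=0−1/4·96/61=-24/61
M: M0=0, M1=-24/61, M2=96/61, M3=-1101/122, M4=0
seg 0: a=-5, c=M0/2=0, d=(M1−M0)/(6·1)=-4/61, b=Δ0−h0·(2M0+M1)/6=187/61
seg 1: a=-2, c=M1/2=-12/61, d=(M2−M1)/(6·1)=20/61, b=Δ1−h1·(2M1+M2)/6=175/61
seg 2: a=1, c=M2/2=48/61, d=(M3−M2)/(6·2)=-431/488, b=Δ2−h2·(2M2+M3)/6=211/61
seg 3: a=4, c=M3/2=-1101/244, d=(M4−M3)/(6·1)=367/244, b=Δ3−h3·(2M3+M4)/6=-487/122
t_q=5/4 → seg 1, τ=1/4; S=-2+175/61·τ+-12/61·τ²+20/61·τ³=-1259/976

  seg 0: a=-5 b=187/61 c=0 d=-4/61
  seg 1: a=-2 b=175/61 c=-12/61 d=20/61
  seg 2: a=1 b=211/61 c=48/61 d=-431/488
  seg 3: a=4 b=-487/122 c=-1101/244 d=367/244
S(5/4) = -1259/976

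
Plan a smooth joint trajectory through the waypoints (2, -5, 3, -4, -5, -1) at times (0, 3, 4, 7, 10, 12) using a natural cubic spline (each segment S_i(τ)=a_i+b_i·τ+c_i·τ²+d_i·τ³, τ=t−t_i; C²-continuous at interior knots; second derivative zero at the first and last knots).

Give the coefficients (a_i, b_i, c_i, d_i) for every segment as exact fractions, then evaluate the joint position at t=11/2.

  seg 0: a=2 b=-14311/2091 c=0 d=1048/2091
  seg 1: a=-5 b=13985/2091 c=3144/697 d=-6689/2091
  seg 2: a=3 b=12782/2091 c=-3545/697 d=4748/6273
  seg 3: a=-4 b=-488/123 c=1203/697 d=-1076/6273
  seg 4: a=-5 b=3674/2091 c=127/697 d=-127/4182
S(11/2) = 9145/2788

Δ: Δ0=-7/3, Δ1=8, Δ2=-7/3, Δ3=-1/3, Δ4=2
row 1: diag=8, rhs=62; c'=1/8, d'=31/4
row 2: denom=8−1·1/8=63/8; d'=(-62−1·31/4)/(63/8)=-62/7
row 3: denom=12−3·8/21=76/7; d'=(12−3·-62/7)/(76/7)=135/38
row 4: denom=10−3·21/76=697/76; d'=(14−3·135/38)/(697/76)=254/697
back: M4=254/697
back: M3=135/38−21/76·254/697=2406/697
back: M2=-62/7−8/21·2406/697=-7090/697
back: M1=31/4−1/8·-7090/697=6288/697
M: M0=0, M1=6288/697, M2=-7090/697, M3=2406/697, M4=254/697, M5=0
seg 0: a=2, c=M0/2=0, d=(M1−M0)/(6·3)=1048/2091, b=Δ0−h0·(2M0+M1)/6=-14311/2091
seg 1: a=-5, c=M1/2=3144/697, d=(M2−M1)/(6·1)=-6689/2091, b=Δ1−h1·(2M1+M2)/6=13985/2091
seg 2: a=3, c=M2/2=-3545/697, d=(M3−M2)/(6·3)=4748/6273, b=Δ2−h2·(2M2+M3)/6=12782/2091
seg 3: a=-4, c=M3/2=1203/697, d=(M4−M3)/(6·3)=-1076/6273, b=Δ3−h3·(2M3+M4)/6=-488/123
seg 4: a=-5, c=M4/2=127/697, d=(M5−M4)/(6·2)=-127/4182, b=Δ4−h4·(2M4+M5)/6=3674/2091
t_q=11/2 → seg 2, τ=3/2; S=3+12782/2091·τ+-3545/697·τ²+4748/6273·τ³=9145/2788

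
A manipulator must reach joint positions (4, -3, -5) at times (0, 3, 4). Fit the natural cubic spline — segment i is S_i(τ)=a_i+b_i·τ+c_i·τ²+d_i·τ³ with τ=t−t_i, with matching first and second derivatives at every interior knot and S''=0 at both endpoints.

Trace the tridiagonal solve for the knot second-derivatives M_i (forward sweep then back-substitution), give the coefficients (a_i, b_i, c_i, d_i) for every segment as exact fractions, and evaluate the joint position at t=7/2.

Δ: Δ0=-7/3, Δ1=-2
row 1: diag=8, rhs=2; c'=1/8, d'=1/4
back: M1=1/4
M: M0=0, M1=1/4, M2=0
seg 0: a=4, c=M0/2=0, d=(M1−M0)/(6·3)=1/72, b=Δ0−h0·(2M0+M1)/6=-59/24
seg 1: a=-3, c=M1/2=1/8, d=(M2−M1)/(6·1)=-1/24, b=Δ1−h1·(2M1+M2)/6=-25/12
t_q=7/2 → seg 1, τ=1/2; S=-3+-25/12·τ+1/8·τ²+-1/24·τ³=-257/64

  seg 0: a=4 b=-59/24 c=0 d=1/72
  seg 1: a=-3 b=-25/12 c=1/8 d=-1/24
S(7/2) = -257/64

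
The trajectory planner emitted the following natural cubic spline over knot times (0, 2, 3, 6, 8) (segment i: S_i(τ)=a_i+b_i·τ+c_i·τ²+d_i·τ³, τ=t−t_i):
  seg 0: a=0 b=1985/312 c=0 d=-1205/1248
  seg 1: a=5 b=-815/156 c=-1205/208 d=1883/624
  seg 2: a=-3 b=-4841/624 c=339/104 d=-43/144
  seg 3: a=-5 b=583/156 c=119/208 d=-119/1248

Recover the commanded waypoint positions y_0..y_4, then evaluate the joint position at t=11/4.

y_0=0 y_1=5 y_2=-3 y_3=-5 y_4=4
S(11/4) = -12033/13312

y_0 = S_0(0) = a_0 = 0
y_1 = S_1(0) = a_1 = 5
y_2 = S_2(0) = a_2 = -3
y_3 = S_3(0) = a_3 = -5
y_4 = S_3(2) = 4
t_q=11/4 is in segment 1 (τ=3/4); S_1(τ)=-12033/13312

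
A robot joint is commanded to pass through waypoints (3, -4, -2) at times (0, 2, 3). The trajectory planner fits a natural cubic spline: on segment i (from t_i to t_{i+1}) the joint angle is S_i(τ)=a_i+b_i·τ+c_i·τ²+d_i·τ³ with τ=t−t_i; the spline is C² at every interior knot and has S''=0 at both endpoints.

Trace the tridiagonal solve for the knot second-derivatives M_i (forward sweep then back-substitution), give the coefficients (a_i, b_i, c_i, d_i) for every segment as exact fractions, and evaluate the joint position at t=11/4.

  seg 0: a=3 b=-16/3 c=0 d=11/24
  seg 1: a=-4 b=1/6 c=11/4 d=-11/12
S(11/4) = -695/256

Δ: Δ0=-7/2, Δ1=2
row 1: diag=6, rhs=33; c'=1/6, d'=11/2
back: M1=11/2
M: M0=0, M1=11/2, M2=0
seg 0: a=3, c=M0/2=0, d=(M1−M0)/(6·2)=11/24, b=Δ0−h0·(2M0+M1)/6=-16/3
seg 1: a=-4, c=M1/2=11/4, d=(M2−M1)/(6·1)=-11/12, b=Δ1−h1·(2M1+M2)/6=1/6
t_q=11/4 → seg 1, τ=3/4; S=-4+1/6·τ+11/4·τ²+-11/12·τ³=-695/256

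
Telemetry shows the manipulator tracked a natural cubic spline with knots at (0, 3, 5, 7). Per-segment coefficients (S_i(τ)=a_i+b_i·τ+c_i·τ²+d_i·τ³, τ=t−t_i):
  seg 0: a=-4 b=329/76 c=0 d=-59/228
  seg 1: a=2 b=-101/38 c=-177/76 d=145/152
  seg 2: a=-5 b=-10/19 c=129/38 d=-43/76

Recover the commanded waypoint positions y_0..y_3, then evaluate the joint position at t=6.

y_0=-4 y_1=2 y_2=-5 y_3=3
S(6) = -205/76

y_0 = S_0(0) = a_0 = -4
y_1 = S_1(0) = a_1 = 2
y_2 = S_2(0) = a_2 = -5
y_3 = S_2(2) = 3
t_q=6 is in segment 2 (τ=1); S_2(τ)=-205/76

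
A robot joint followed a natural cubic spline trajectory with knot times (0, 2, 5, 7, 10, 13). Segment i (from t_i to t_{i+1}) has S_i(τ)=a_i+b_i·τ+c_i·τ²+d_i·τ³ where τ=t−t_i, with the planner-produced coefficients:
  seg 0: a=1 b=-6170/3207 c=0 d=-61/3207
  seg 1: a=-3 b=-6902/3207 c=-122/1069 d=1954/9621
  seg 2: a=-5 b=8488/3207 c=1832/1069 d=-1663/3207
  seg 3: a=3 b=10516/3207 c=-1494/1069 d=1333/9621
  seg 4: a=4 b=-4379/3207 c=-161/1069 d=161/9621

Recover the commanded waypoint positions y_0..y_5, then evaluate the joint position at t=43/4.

y_0 = S_0(0) = a_0 = 1
y_1 = S_1(0) = a_1 = -3
y_2 = S_2(0) = a_2 = -5
y_3 = S_3(0) = a_3 = 3
y_4 = S_4(0) = a_4 = 4
y_5 = S_4(3) = -1
t_q=43/4 is in segment 4 (τ=3/4); S_4(τ)=198287/68416

y_0=1 y_1=-3 y_2=-5 y_3=3 y_4=4 y_5=-1
S(43/4) = 198287/68416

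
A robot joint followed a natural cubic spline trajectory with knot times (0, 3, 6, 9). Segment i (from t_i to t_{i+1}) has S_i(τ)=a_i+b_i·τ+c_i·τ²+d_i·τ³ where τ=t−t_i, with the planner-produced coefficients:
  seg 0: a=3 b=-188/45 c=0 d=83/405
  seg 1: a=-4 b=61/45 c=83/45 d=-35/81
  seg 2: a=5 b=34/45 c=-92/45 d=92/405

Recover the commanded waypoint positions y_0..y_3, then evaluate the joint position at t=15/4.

y_0 = S_0(0) = a_0 = 3
y_1 = S_1(0) = a_1 = -4
y_2 = S_2(0) = a_2 = 5
y_3 = S_2(3) = -5
t_q=15/4 is in segment 1 (τ=3/4); S_1(τ)=-681/320

y_0=3 y_1=-4 y_2=5 y_3=-5
S(15/4) = -681/320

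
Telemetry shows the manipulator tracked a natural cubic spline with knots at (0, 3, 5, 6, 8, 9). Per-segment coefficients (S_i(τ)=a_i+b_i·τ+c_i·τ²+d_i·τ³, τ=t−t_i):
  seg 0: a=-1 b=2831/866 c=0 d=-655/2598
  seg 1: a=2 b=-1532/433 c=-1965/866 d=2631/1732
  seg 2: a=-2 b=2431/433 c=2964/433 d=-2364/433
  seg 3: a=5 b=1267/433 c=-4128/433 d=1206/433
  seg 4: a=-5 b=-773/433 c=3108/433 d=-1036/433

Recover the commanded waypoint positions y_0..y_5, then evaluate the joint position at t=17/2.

y_0=-1 y_1=2 y_2=-2 y_3=5 y_4=-5 y_5=-2
S(17/2) = -1904/433

y_0 = S_0(0) = a_0 = -1
y_1 = S_1(0) = a_1 = 2
y_2 = S_2(0) = a_2 = -2
y_3 = S_3(0) = a_3 = 5
y_4 = S_4(0) = a_4 = -5
y_5 = S_4(1) = -2
t_q=17/2 is in segment 4 (τ=1/2); S_4(τ)=-1904/433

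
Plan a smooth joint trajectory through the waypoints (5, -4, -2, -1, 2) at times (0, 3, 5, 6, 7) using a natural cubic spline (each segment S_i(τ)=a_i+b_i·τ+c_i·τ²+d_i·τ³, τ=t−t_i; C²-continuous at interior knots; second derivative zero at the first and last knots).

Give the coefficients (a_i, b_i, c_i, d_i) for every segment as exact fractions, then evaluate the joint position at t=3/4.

  seg 0: a=5 b=-465/107 c=0 d=16/107
  seg 1: a=-4 b=-33/107 c=144/107 d=-37/107
  seg 2: a=-2 b=99/107 c=-78/107 d=86/107
  seg 3: a=-1 b=201/107 c=180/107 d=-60/107
S(3/4) = 193/107

Δ: Δ0=-3, Δ1=1, Δ2=1, Δ3=3
row 1: diag=10, rhs=24; c'=1/5, d'=12/5
row 2: denom=6−2·1/5=28/5; d'=(0−2·12/5)/(28/5)=-6/7
row 3: denom=4−1·5/28=107/28; d'=(12−1·-6/7)/(107/28)=360/107
back: M3=360/107
back: M2=-6/7−5/28·360/107=-156/107
back: M1=12/5−1/5·-156/107=288/107
M: M0=0, M1=288/107, M2=-156/107, M3=360/107, M4=0
seg 0: a=5, c=M0/2=0, d=(M1−M0)/(6·3)=16/107, b=Δ0−h0·(2M0+M1)/6=-465/107
seg 1: a=-4, c=M1/2=144/107, d=(M2−M1)/(6·2)=-37/107, b=Δ1−h1·(2M1+M2)/6=-33/107
seg 2: a=-2, c=M2/2=-78/107, d=(M3−M2)/(6·1)=86/107, b=Δ2−h2·(2M2+M3)/6=99/107
seg 3: a=-1, c=M3/2=180/107, d=(M4−M3)/(6·1)=-60/107, b=Δ3−h3·(2M3+M4)/6=201/107
t_q=3/4 → seg 0, τ=3/4; S=5+-465/107·τ+0·τ²+16/107·τ³=193/107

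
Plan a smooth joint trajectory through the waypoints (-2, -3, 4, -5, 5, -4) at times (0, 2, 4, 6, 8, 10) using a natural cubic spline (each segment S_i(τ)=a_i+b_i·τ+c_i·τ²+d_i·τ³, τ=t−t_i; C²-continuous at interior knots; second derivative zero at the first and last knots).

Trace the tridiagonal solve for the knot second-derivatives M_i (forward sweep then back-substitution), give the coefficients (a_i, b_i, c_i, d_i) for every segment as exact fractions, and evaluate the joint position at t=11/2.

  seg 0: a=-2 b=-496/209 c=0 d=783/1672
  seg 1: a=-3 b=1357/418 c=2349/836 d=-2243/1672
  seg 2: a=4 b=-337/209 c=-1095/209 d=167/88
  seg 3: a=-5 b=85/418 c=5139/836 d=-1567/836
  seg 4: a=5 b=961/418 c=-4263/836 d=1421/1672
S(11/2) = -50857/13376

Δ: Δ0=-1/2, Δ1=7/2, Δ2=-9/2, Δ3=5, Δ4=-9/2
row 1: diag=8, rhs=24; c'=1/4, d'=3
row 2: denom=8−2·1/4=15/2; d'=(-48−2·3)/(15/2)=-36/5
row 3: denom=8−2·4/15=112/15; d'=(57−2·-36/5)/(112/15)=153/16
row 4: denom=8−2·15/56=209/28; d'=(-57−2·153/16)/(209/28)=-4263/418
back: M4=-4263/418
back: M3=153/16−15/56·-4263/418=5139/418
back: M2=-36/5−4/15·5139/418=-2190/209
back: M1=3−1/4·-2190/209=2349/418
M: M0=0, M1=2349/418, M2=-2190/209, M3=5139/418, M4=-4263/418, M5=0
seg 0: a=-2, c=M0/2=0, d=(M1−M0)/(6·2)=783/1672, b=Δ0−h0·(2M0+M1)/6=-496/209
seg 1: a=-3, c=M1/2=2349/836, d=(M2−M1)/(6·2)=-2243/1672, b=Δ1−h1·(2M1+M2)/6=1357/418
seg 2: a=4, c=M2/2=-1095/209, d=(M3−M2)/(6·2)=167/88, b=Δ2−h2·(2M2+M3)/6=-337/209
seg 3: a=-5, c=M3/2=5139/836, d=(M4−M3)/(6·2)=-1567/836, b=Δ3−h3·(2M3+M4)/6=85/418
seg 4: a=5, c=M4/2=-4263/836, d=(M5−M4)/(6·2)=1421/1672, b=Δ4−h4·(2M4+M5)/6=961/418
t_q=11/2 → seg 2, τ=3/2; S=4+-337/209·τ+-1095/209·τ²+167/88·τ³=-50857/13376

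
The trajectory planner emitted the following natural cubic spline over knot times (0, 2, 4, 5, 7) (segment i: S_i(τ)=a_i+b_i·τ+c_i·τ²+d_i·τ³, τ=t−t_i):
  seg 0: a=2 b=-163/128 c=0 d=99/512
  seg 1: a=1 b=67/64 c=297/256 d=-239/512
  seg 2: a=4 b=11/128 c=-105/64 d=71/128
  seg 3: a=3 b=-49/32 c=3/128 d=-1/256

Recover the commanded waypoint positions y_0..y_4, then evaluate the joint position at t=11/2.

y_0=2 y_1=1 y_2=4 y_3=3 y_4=0
S(11/2) = 4587/2048

y_0 = S_0(0) = a_0 = 2
y_1 = S_1(0) = a_1 = 1
y_2 = S_2(0) = a_2 = 4
y_3 = S_3(0) = a_3 = 3
y_4 = S_3(2) = 0
t_q=11/2 is in segment 3 (τ=1/2); S_3(τ)=4587/2048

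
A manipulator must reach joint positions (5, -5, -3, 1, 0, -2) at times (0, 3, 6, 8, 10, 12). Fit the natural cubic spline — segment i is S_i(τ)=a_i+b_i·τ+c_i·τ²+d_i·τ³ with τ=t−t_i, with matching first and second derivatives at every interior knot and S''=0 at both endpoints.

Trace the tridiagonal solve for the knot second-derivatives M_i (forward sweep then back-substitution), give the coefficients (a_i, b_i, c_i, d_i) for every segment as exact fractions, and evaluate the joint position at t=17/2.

  seg 0: a=5 b=-13337/3138 c=0 d=959/9414
  seg 1: a=-5 b=-2353/1569 c=959/1046 d=-611/9414
  seg 2: a=-3 b=7057/3138 c=174/523 d=-2869/12552
  seg 3: a=1 b=1313/1569 c=-2173/2092 d=581/3138
  seg 4: a=0 b=-1720/1569 c=151/2092 d=-151/12552
S(17/2) = 4945/4184

Δ: Δ0=-10/3, Δ1=2/3, Δ2=2, Δ3=-1/2, Δ4=-1
row 1: diag=12, rhs=24; c'=1/4, d'=2
row 2: denom=10−3·1/4=37/4; d'=(8−3·2)/(37/4)=8/37
row 3: denom=8−2·8/37=280/37; d'=(-15−2·8/37)/(280/37)=-571/280
row 4: denom=8−2·37/140=523/70; d'=(-3−2·-571/280)/(523/70)=151/1046
back: M4=151/1046
back: M3=-571/280−37/140·151/1046=-2173/1046
back: M2=8/37−8/37·-2173/1046=348/523
back: M1=2−1/4·348/523=959/523
M: M0=0, M1=959/523, M2=348/523, M3=-2173/1046, M4=151/1046, M5=0
seg 0: a=5, c=M0/2=0, d=(M1−M0)/(6·3)=959/9414, b=Δ0−h0·(2M0+M1)/6=-13337/3138
seg 1: a=-5, c=M1/2=959/1046, d=(M2−M1)/(6·3)=-611/9414, b=Δ1−h1·(2M1+M2)/6=-2353/1569
seg 2: a=-3, c=M2/2=174/523, d=(M3−M2)/(6·2)=-2869/12552, b=Δ2−h2·(2M2+M3)/6=7057/3138
seg 3: a=1, c=M3/2=-2173/2092, d=(M4−M3)/(6·2)=581/3138, b=Δ3−h3·(2M3+M4)/6=1313/1569
seg 4: a=0, c=M4/2=151/2092, d=(M5−M4)/(6·2)=-151/12552, b=Δ4−h4·(2M4+M5)/6=-1720/1569
t_q=17/2 → seg 3, τ=1/2; S=1+1313/1569·τ+-2173/2092·τ²+581/3138·τ³=4945/4184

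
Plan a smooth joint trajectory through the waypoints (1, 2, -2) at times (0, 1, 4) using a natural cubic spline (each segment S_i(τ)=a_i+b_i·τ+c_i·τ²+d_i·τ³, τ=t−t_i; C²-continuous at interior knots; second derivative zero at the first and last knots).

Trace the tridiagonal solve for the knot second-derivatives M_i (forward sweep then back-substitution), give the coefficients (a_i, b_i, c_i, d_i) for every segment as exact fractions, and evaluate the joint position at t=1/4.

Δ: Δ0=1, Δ1=-4/3
row 1: diag=8, rhs=-14; c'=3/8, d'=-7/4
back: M1=-7/4
M: M0=0, M1=-7/4, M2=0
seg 0: a=1, c=M0/2=0, d=(M1−M0)/(6·1)=-7/24, b=Δ0−h0·(2M0+M1)/6=31/24
seg 1: a=2, c=M1/2=-7/8, d=(M2−M1)/(6·3)=7/72, b=Δ1−h1·(2M1+M2)/6=5/12
t_q=1/4 → seg 0, τ=1/4; S=1+31/24·τ+0·τ²+-7/24·τ³=675/512

  seg 0: a=1 b=31/24 c=0 d=-7/24
  seg 1: a=2 b=5/12 c=-7/8 d=7/72
S(1/4) = 675/512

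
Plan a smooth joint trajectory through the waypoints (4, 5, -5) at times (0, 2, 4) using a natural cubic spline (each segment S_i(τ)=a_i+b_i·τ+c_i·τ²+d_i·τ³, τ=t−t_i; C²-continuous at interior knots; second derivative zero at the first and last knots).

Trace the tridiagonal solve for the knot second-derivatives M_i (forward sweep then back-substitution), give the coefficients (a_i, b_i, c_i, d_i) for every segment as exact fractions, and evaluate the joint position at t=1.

  seg 0: a=4 b=15/8 c=0 d=-11/32
  seg 1: a=5 b=-9/4 c=-33/16 d=11/32
S(1) = 177/32

Δ: Δ0=1/2, Δ1=-5
row 1: diag=8, rhs=-33; c'=1/4, d'=-33/8
back: M1=-33/8
M: M0=0, M1=-33/8, M2=0
seg 0: a=4, c=M0/2=0, d=(M1−M0)/(6·2)=-11/32, b=Δ0−h0·(2M0+M1)/6=15/8
seg 1: a=5, c=M1/2=-33/16, d=(M2−M1)/(6·2)=11/32, b=Δ1−h1·(2M1+M2)/6=-9/4
t_q=1 → seg 0, τ=1; S=4+15/8·τ+0·τ²+-11/32·τ³=177/32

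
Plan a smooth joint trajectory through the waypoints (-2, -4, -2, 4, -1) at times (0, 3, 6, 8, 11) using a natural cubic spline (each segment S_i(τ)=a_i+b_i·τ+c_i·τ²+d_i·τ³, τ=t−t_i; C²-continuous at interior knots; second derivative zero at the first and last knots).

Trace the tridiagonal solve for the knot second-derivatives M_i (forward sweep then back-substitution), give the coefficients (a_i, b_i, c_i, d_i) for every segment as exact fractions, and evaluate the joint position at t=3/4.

Δ: Δ0=-2/3, Δ1=2/3, Δ2=3, Δ3=-5/3
row 1: diag=12, rhs=8; c'=1/4, d'=2/3
row 2: denom=10−3·1/4=37/4; d'=(14−3·2/3)/(37/4)=48/37
row 3: denom=10−2·8/37=354/37; d'=(-28−2·48/37)/(354/37)=-566/177
back: M3=-566/177
back: M2=48/37−8/37·-566/177=352/177
back: M1=2/3−1/4·352/177=10/59
M: M0=0, M1=10/59, M2=352/177, M3=-566/177, M4=0
seg 0: a=-2, c=M0/2=0, d=(M1−M0)/(6·3)=5/531, b=Δ0−h0·(2M0+M1)/6=-133/177
seg 1: a=-4, c=M1/2=5/59, d=(M2−M1)/(6·3)=161/1593, b=Δ1−h1·(2M1+M2)/6=-88/177
seg 2: a=-2, c=M2/2=176/177, d=(M3−M2)/(6·2)=-51/118, b=Δ2−h2·(2M2+M3)/6=485/177
seg 3: a=4, c=M3/2=-283/177, d=(M4−M3)/(6·3)=283/1593, b=Δ3−h3·(2M3+M4)/6=271/177
t_q=3/4 → seg 0, τ=3/4; S=-2+-133/177·τ+0·τ²+5/531·τ³=-9665/3776

  seg 0: a=-2 b=-133/177 c=0 d=5/531
  seg 1: a=-4 b=-88/177 c=5/59 d=161/1593
  seg 2: a=-2 b=485/177 c=176/177 d=-51/118
  seg 3: a=4 b=271/177 c=-283/177 d=283/1593
S(3/4) = -9665/3776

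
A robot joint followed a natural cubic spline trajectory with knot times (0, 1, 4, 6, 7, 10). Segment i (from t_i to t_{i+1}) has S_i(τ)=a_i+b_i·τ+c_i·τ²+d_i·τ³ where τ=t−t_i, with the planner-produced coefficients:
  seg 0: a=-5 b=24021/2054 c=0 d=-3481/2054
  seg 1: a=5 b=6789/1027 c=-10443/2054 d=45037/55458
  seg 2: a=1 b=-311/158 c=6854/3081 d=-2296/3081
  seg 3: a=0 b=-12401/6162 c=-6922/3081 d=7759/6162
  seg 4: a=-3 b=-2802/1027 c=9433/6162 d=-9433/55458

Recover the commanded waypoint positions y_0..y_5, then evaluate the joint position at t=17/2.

y_0=-5 y_1=5 y_2=1 y_3=0 y_4=-3 y_5=-2
S(17/2) = -69379/16432

y_0 = S_0(0) = a_0 = -5
y_1 = S_1(0) = a_1 = 5
y_2 = S_2(0) = a_2 = 1
y_3 = S_3(0) = a_3 = 0
y_4 = S_4(0) = a_4 = -3
y_5 = S_4(3) = -2
t_q=17/2 is in segment 4 (τ=3/2); S_4(τ)=-69379/16432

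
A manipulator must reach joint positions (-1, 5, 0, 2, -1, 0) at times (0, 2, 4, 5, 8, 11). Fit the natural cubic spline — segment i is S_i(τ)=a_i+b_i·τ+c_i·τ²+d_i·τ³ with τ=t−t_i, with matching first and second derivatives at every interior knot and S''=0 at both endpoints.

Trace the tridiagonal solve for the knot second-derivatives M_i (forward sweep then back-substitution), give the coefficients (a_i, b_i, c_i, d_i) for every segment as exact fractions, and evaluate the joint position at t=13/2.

Δ: Δ0=3, Δ1=-5/2, Δ2=2, Δ3=-1, Δ4=1/3
row 1: diag=8, rhs=-33; c'=1/4, d'=-33/8
row 2: denom=6−2·1/4=11/2; d'=(27−2·-33/8)/(11/2)=141/22
row 3: denom=8−1·2/11=86/11; d'=(-18−1·141/22)/(86/11)=-537/172
row 4: denom=12−3·33/86=933/86; d'=(8−3·-537/172)/(933/86)=2987/1866
back: M4=2987/1866
back: M3=-537/172−33/86·2987/1866=-1162/311
back: M2=141/22−2/11·-1162/311=4409/622
back: M1=-33/8−1/4·4409/622=-1834/311
M: M0=0, M1=-1834/311, M2=4409/622, M3=-1162/311, M4=2987/1866, M5=0
seg 0: a=-1, c=M0/2=0, d=(M1−M0)/(6·2)=-917/1866, b=Δ0−h0·(2M0+M1)/6=4633/933
seg 1: a=5, c=M1/2=-917/311, d=(M2−M1)/(6·2)=8077/7464, b=Δ1−h1·(2M1+M2)/6=-869/933
seg 2: a=0, c=M2/2=4409/1244, d=(M3−M2)/(6·1)=-6733/3732, b=Δ2−h2·(2M2+M3)/6=485/1866
seg 3: a=2, c=M3/2=-581/311, d=(M4−M3)/(6·3)=9959/33588, b=Δ3−h3·(2M3+M4)/6=7225/3732
seg 4: a=-1, c=M4/2=2987/3732, d=(M5−M4)/(6·3)=-2987/33588, b=Δ4−h4·(2M4+M5)/6=-2365/1866
t_q=13/2 → seg 3, τ=3/2; S=2+7225/3732·τ+-581/311·τ²+9959/33588·τ³=16931/9952

  seg 0: a=-1 b=4633/933 c=0 d=-917/1866
  seg 1: a=5 b=-869/933 c=-917/311 d=8077/7464
  seg 2: a=0 b=485/1866 c=4409/1244 d=-6733/3732
  seg 3: a=2 b=7225/3732 c=-581/311 d=9959/33588
  seg 4: a=-1 b=-2365/1866 c=2987/3732 d=-2987/33588
S(13/2) = 16931/9952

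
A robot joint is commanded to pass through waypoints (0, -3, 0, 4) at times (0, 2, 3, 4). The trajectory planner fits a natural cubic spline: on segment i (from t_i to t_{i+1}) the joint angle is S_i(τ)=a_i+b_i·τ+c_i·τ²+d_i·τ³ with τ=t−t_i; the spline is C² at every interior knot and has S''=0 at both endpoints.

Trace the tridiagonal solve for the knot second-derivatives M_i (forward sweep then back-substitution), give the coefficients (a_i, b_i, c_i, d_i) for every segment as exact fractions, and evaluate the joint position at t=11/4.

  seg 0: a=0 b=-137/46 c=0 d=17/46
  seg 1: a=-3 b=67/46 c=51/23 d=-31/46
  seg 2: a=0 b=89/23 c=9/46 d=-3/46
S(11/4) = -2781/2944

Δ: Δ0=-3/2, Δ1=3, Δ2=4
row 1: diag=6, rhs=27; c'=1/6, d'=9/2
row 2: denom=4−1·1/6=23/6; d'=(6−1·9/2)/(23/6)=9/23
back: M2=9/23
back: M1=9/2−1/6·9/23=102/23
M: M0=0, M1=102/23, M2=9/23, M3=0
seg 0: a=0, c=M0/2=0, d=(M1−M0)/(6·2)=17/46, b=Δ0−h0·(2M0+M1)/6=-137/46
seg 1: a=-3, c=M1/2=51/23, d=(M2−M1)/(6·1)=-31/46, b=Δ1−h1·(2M1+M2)/6=67/46
seg 2: a=0, c=M2/2=9/46, d=(M3−M2)/(6·1)=-3/46, b=Δ2−h2·(2M2+M3)/6=89/23
t_q=11/4 → seg 1, τ=3/4; S=-3+67/46·τ+51/23·τ²+-31/46·τ³=-2781/2944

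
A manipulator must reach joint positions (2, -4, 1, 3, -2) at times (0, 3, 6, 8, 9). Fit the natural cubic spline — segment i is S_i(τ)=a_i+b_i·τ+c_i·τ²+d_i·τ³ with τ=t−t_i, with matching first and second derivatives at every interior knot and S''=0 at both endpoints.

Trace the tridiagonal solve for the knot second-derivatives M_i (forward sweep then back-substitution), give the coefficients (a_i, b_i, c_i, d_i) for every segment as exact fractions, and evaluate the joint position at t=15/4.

Δ: Δ0=-2, Δ1=5/3, Δ2=1, Δ3=-5
row 1: diag=12, rhs=22; c'=1/4, d'=11/6
row 2: denom=10−3·1/4=37/4; d'=(-4−3·11/6)/(37/4)=-38/37
row 3: denom=6−2·8/37=206/37; d'=(-36−2·-38/37)/(206/37)=-628/103
back: M3=-628/103
back: M2=-38/37−8/37·-628/103=30/103
back: M1=11/6−1/4·30/103=544/309
M: M0=0, M1=544/309, M2=30/103, M3=-628/103, M4=0
seg 0: a=2, c=M0/2=0, d=(M1−M0)/(6·3)=272/2781, b=Δ0−h0·(2M0+M1)/6=-890/309
seg 1: a=-4, c=M1/2=272/309, d=(M2−M1)/(6·3)=-227/2781, b=Δ1−h1·(2M1+M2)/6=-74/309
seg 2: a=1, c=M2/2=15/103, d=(M3−M2)/(6·2)=-329/618, b=Δ2−h2·(2M2+M3)/6=877/309
seg 3: a=3, c=M3/2=-314/103, d=(M4−M3)/(6·1)=314/309, b=Δ3−h3·(2M3+M4)/6=-917/309
t_q=15/4 → seg 1, τ=3/4; S=-4+-74/309·τ+272/309·τ²+-227/2781·τ³=-24515/6592

  seg 0: a=2 b=-890/309 c=0 d=272/2781
  seg 1: a=-4 b=-74/309 c=272/309 d=-227/2781
  seg 2: a=1 b=877/309 c=15/103 d=-329/618
  seg 3: a=3 b=-917/309 c=-314/103 d=314/309
S(15/4) = -24515/6592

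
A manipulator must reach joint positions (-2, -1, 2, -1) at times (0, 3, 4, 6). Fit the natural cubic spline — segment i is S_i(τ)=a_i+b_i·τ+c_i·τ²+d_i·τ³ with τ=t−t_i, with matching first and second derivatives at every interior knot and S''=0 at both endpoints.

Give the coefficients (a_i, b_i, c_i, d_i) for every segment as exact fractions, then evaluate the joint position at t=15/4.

  seg 0: a=-2 b=-275/282 c=0 d=41/282
  seg 1: a=-1 b=416/141 c=123/94 d=-355/282
  seg 2: a=2 b=505/282 c=-116/47 d=58/141
S(15/4) = 8529/6016

Δ: Δ0=1/3, Δ1=3, Δ2=-3/2
row 1: diag=8, rhs=16; c'=1/8, d'=2
row 2: denom=6−1·1/8=47/8; d'=(-27−1·2)/(47/8)=-232/47
back: M2=-232/47
back: M1=2−1/8·-232/47=123/47
M: M0=0, M1=123/47, M2=-232/47, M3=0
seg 0: a=-2, c=M0/2=0, d=(M1−M0)/(6·3)=41/282, b=Δ0−h0·(2M0+M1)/6=-275/282
seg 1: a=-1, c=M1/2=123/94, d=(M2−M1)/(6·1)=-355/282, b=Δ1−h1·(2M1+M2)/6=416/141
seg 2: a=2, c=M2/2=-116/47, d=(M3−M2)/(6·2)=58/141, b=Δ2−h2·(2M2+M3)/6=505/282
t_q=15/4 → seg 1, τ=3/4; S=-1+416/141·τ+123/94·τ²+-355/282·τ³=8529/6016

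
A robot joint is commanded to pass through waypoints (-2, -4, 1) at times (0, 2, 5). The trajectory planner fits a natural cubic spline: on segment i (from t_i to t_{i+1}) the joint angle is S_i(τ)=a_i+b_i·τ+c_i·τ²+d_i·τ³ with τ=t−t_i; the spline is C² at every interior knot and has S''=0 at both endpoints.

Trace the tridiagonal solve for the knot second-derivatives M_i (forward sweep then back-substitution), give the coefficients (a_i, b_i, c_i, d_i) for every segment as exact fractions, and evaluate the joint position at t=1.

  seg 0: a=-2 b=-23/15 c=0 d=2/15
  seg 1: a=-4 b=1/15 c=4/5 d=-4/45
S(1) = -17/5

Δ: Δ0=-1, Δ1=5/3
row 1: diag=10, rhs=16; c'=3/10, d'=8/5
back: M1=8/5
M: M0=0, M1=8/5, M2=0
seg 0: a=-2, c=M0/2=0, d=(M1−M0)/(6·2)=2/15, b=Δ0−h0·(2M0+M1)/6=-23/15
seg 1: a=-4, c=M1/2=4/5, d=(M2−M1)/(6·3)=-4/45, b=Δ1−h1·(2M1+M2)/6=1/15
t_q=1 → seg 0, τ=1; S=-2+-23/15·τ+0·τ²+2/15·τ³=-17/5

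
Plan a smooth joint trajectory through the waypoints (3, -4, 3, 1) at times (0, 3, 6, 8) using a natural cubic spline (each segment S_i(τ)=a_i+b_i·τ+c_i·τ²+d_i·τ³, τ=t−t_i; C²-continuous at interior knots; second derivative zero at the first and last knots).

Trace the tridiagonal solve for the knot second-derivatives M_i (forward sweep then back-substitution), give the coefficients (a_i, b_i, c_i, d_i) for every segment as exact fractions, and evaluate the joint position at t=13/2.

Δ: Δ0=-7/3, Δ1=7/3, Δ2=-1
row 1: diag=12, rhs=28; c'=1/4, d'=7/3
row 2: denom=10−3·1/4=37/4; d'=(-20−3·7/3)/(37/4)=-108/37
back: M2=-108/37
back: M1=7/3−1/4·-108/37=340/111
M: M0=0, M1=340/111, M2=-108/37, M3=0
seg 0: a=3, c=M0/2=0, d=(M1−M0)/(6·3)=170/999, b=Δ0−h0·(2M0+M1)/6=-143/37
seg 1: a=-4, c=M1/2=170/111, d=(M2−M1)/(6·3)=-332/999, b=Δ1−h1·(2M1+M2)/6=27/37
seg 2: a=3, c=M2/2=-54/37, d=(M3−M2)/(6·2)=9/37, b=Δ2−h2·(2M2+M3)/6=35/37
t_q=13/2 → seg 2, τ=1/2; S=3+35/37·τ+-54/37·τ²+9/37·τ³=929/296

  seg 0: a=3 b=-143/37 c=0 d=170/999
  seg 1: a=-4 b=27/37 c=170/111 d=-332/999
  seg 2: a=3 b=35/37 c=-54/37 d=9/37
S(13/2) = 929/296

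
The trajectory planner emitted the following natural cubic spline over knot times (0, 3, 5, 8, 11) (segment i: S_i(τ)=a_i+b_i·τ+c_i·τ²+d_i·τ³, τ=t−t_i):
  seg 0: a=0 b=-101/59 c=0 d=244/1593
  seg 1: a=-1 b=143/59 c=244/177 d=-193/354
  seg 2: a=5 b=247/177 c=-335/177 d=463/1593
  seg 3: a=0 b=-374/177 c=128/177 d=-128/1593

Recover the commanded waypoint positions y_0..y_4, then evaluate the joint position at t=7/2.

y_0=0 y_1=-1 y_2=5 y_3=0 y_4=-2
S(7/2) = 461/944

y_0 = S_0(0) = a_0 = 0
y_1 = S_1(0) = a_1 = -1
y_2 = S_2(0) = a_2 = 5
y_3 = S_3(0) = a_3 = 0
y_4 = S_3(3) = -2
t_q=7/2 is in segment 1 (τ=1/2); S_1(τ)=461/944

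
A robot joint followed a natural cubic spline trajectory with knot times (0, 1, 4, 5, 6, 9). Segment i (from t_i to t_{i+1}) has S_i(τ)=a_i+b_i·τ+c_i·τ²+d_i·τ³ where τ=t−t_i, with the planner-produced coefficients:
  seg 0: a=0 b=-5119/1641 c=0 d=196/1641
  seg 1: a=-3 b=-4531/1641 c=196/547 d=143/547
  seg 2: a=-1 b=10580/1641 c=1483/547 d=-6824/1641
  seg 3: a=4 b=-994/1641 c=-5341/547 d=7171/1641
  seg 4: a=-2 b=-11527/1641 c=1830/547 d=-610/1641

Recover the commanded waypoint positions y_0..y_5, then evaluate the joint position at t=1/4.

y_0 = S_0(0) = a_0 = 0
y_1 = S_1(0) = a_1 = -3
y_2 = S_2(0) = a_2 = -1
y_3 = S_3(0) = a_3 = 4
y_4 = S_4(0) = a_4 = -2
y_5 = S_4(3) = -3
t_q=1/4 is in segment 0 (τ=1/4); S_0(τ)=-6809/8752

y_0=0 y_1=-3 y_2=-1 y_3=4 y_4=-2 y_5=-3
S(1/4) = -6809/8752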